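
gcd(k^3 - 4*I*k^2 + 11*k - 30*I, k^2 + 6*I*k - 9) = k + 3*I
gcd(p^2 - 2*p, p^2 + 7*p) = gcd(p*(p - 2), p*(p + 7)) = p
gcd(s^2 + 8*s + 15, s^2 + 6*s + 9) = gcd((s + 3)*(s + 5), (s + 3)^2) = s + 3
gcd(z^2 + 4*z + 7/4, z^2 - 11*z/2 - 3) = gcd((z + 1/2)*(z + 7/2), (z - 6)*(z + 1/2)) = z + 1/2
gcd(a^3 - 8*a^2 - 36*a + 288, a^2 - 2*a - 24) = a - 6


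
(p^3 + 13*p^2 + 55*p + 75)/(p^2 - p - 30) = (p^2 + 8*p + 15)/(p - 6)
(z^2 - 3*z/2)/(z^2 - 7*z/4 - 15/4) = 2*z*(3 - 2*z)/(-4*z^2 + 7*z + 15)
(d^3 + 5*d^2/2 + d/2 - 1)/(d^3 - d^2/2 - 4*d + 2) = (d + 1)/(d - 2)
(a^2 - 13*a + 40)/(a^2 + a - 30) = (a - 8)/(a + 6)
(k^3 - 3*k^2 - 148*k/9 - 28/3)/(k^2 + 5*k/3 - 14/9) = (3*k^2 - 16*k - 12)/(3*k - 2)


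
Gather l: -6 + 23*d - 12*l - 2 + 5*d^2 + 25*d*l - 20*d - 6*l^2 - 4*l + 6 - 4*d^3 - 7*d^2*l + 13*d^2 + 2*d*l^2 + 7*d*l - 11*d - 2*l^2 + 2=-4*d^3 + 18*d^2 - 8*d + l^2*(2*d - 8) + l*(-7*d^2 + 32*d - 16)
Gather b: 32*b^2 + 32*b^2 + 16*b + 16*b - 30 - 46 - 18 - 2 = 64*b^2 + 32*b - 96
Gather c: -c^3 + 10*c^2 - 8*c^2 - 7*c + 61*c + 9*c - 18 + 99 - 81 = -c^3 + 2*c^2 + 63*c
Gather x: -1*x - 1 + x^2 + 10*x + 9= x^2 + 9*x + 8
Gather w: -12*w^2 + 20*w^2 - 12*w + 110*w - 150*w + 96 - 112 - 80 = 8*w^2 - 52*w - 96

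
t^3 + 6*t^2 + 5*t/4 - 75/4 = (t - 3/2)*(t + 5/2)*(t + 5)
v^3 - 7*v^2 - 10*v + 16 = (v - 8)*(v - 1)*(v + 2)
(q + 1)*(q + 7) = q^2 + 8*q + 7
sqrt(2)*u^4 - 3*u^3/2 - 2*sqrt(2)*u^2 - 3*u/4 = u*(u - 3*sqrt(2)/2)*(u + sqrt(2)/2)*(sqrt(2)*u + 1/2)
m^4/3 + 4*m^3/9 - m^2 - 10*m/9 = m*(m/3 + 1/3)*(m - 5/3)*(m + 2)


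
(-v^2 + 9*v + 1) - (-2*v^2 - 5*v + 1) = v^2 + 14*v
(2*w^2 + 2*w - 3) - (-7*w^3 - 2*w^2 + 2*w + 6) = 7*w^3 + 4*w^2 - 9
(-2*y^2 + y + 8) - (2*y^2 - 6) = -4*y^2 + y + 14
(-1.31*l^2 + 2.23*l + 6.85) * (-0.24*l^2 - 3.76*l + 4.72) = 0.3144*l^4 + 4.3904*l^3 - 16.212*l^2 - 15.2304*l + 32.332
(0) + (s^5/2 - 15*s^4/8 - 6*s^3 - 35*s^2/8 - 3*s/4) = s^5/2 - 15*s^4/8 - 6*s^3 - 35*s^2/8 - 3*s/4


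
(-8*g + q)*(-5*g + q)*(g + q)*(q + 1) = 40*g^3*q + 40*g^3 + 27*g^2*q^2 + 27*g^2*q - 12*g*q^3 - 12*g*q^2 + q^4 + q^3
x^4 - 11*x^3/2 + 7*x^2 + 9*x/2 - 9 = (x - 3)*(x - 2)*(x - 3/2)*(x + 1)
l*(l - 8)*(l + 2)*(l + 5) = l^4 - l^3 - 46*l^2 - 80*l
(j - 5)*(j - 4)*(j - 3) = j^3 - 12*j^2 + 47*j - 60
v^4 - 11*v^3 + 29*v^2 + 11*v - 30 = (v - 6)*(v - 5)*(v - 1)*(v + 1)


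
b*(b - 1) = b^2 - b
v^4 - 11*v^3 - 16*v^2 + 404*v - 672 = (v - 8)*(v - 7)*(v - 2)*(v + 6)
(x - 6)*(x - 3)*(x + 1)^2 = x^4 - 7*x^3 + x^2 + 27*x + 18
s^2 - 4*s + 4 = (s - 2)^2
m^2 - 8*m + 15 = (m - 5)*(m - 3)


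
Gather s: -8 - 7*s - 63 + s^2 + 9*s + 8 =s^2 + 2*s - 63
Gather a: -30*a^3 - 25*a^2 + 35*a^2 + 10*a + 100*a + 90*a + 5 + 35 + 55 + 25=-30*a^3 + 10*a^2 + 200*a + 120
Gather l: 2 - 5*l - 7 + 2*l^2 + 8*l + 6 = 2*l^2 + 3*l + 1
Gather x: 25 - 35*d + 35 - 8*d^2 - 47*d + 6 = -8*d^2 - 82*d + 66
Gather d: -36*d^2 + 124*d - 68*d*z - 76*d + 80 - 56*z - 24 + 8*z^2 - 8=-36*d^2 + d*(48 - 68*z) + 8*z^2 - 56*z + 48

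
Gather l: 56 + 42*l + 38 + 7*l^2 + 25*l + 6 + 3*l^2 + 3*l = 10*l^2 + 70*l + 100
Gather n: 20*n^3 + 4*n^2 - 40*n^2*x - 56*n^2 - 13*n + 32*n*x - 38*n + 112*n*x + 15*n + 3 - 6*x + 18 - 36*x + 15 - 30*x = 20*n^3 + n^2*(-40*x - 52) + n*(144*x - 36) - 72*x + 36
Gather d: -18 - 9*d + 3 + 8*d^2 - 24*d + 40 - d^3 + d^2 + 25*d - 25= -d^3 + 9*d^2 - 8*d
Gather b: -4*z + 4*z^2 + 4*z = 4*z^2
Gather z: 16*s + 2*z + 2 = 16*s + 2*z + 2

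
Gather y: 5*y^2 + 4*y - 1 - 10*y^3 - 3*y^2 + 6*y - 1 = -10*y^3 + 2*y^2 + 10*y - 2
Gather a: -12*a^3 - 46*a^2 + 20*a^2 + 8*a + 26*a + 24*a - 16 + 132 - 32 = -12*a^3 - 26*a^2 + 58*a + 84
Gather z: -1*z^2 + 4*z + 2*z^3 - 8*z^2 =2*z^3 - 9*z^2 + 4*z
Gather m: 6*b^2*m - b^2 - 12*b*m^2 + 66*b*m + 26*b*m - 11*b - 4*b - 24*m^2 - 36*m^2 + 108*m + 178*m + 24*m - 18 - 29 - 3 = -b^2 - 15*b + m^2*(-12*b - 60) + m*(6*b^2 + 92*b + 310) - 50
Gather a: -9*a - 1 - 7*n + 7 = -9*a - 7*n + 6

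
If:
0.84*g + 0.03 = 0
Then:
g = -0.04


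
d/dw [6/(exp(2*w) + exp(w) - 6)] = (-12*exp(w) - 6)*exp(w)/(exp(2*w) + exp(w) - 6)^2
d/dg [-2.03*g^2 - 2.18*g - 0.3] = -4.06*g - 2.18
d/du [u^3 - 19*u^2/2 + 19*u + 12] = 3*u^2 - 19*u + 19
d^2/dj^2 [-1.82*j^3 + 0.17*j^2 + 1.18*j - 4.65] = 0.34 - 10.92*j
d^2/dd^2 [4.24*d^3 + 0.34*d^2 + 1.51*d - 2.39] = 25.44*d + 0.68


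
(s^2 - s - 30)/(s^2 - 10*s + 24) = (s + 5)/(s - 4)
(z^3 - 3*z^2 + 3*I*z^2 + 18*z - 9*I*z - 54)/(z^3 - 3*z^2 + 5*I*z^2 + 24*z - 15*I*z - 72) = (z + 6*I)/(z + 8*I)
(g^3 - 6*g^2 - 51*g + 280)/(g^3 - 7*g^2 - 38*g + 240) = (g + 7)/(g + 6)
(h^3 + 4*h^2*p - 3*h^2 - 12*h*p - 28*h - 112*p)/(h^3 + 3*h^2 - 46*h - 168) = (h + 4*p)/(h + 6)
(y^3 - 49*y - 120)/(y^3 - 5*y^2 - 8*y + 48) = (y^2 - 3*y - 40)/(y^2 - 8*y + 16)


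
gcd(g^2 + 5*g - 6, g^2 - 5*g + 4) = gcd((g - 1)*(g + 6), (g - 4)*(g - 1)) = g - 1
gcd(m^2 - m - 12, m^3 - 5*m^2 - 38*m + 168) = m - 4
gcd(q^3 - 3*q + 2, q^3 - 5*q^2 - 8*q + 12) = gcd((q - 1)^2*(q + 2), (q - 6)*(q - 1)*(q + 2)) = q^2 + q - 2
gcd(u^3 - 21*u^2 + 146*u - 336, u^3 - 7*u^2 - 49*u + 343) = u - 7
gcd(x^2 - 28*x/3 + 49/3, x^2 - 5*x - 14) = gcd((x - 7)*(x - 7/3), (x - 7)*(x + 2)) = x - 7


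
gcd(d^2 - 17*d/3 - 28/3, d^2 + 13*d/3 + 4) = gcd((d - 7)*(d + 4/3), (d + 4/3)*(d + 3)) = d + 4/3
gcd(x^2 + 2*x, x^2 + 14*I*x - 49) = 1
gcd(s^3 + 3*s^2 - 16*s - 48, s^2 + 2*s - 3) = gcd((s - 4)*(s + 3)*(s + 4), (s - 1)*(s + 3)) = s + 3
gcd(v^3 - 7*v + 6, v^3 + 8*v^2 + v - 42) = v^2 + v - 6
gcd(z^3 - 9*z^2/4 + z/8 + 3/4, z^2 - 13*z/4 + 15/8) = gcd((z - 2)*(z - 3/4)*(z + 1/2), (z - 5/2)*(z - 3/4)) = z - 3/4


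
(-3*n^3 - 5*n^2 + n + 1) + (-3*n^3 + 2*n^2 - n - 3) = -6*n^3 - 3*n^2 - 2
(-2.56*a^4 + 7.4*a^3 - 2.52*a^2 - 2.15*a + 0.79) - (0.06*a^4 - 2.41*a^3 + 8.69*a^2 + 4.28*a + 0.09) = -2.62*a^4 + 9.81*a^3 - 11.21*a^2 - 6.43*a + 0.7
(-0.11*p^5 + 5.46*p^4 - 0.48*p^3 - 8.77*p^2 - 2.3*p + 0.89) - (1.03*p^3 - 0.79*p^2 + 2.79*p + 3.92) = -0.11*p^5 + 5.46*p^4 - 1.51*p^3 - 7.98*p^2 - 5.09*p - 3.03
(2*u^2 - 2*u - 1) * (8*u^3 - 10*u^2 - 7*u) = 16*u^5 - 36*u^4 - 2*u^3 + 24*u^2 + 7*u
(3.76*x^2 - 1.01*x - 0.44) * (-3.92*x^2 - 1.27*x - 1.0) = -14.7392*x^4 - 0.816*x^3 - 0.7525*x^2 + 1.5688*x + 0.44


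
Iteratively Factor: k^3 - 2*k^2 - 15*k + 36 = (k - 3)*(k^2 + k - 12) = (k - 3)*(k + 4)*(k - 3)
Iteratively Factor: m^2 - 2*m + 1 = (m - 1)*(m - 1)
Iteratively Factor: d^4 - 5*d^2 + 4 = (d - 2)*(d^3 + 2*d^2 - d - 2) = (d - 2)*(d + 2)*(d^2 - 1) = (d - 2)*(d + 1)*(d + 2)*(d - 1)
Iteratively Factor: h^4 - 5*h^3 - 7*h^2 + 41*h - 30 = (h - 1)*(h^3 - 4*h^2 - 11*h + 30) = (h - 5)*(h - 1)*(h^2 + h - 6) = (h - 5)*(h - 2)*(h - 1)*(h + 3)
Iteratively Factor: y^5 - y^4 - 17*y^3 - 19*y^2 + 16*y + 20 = (y + 2)*(y^4 - 3*y^3 - 11*y^2 + 3*y + 10) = (y + 2)^2*(y^3 - 5*y^2 - y + 5) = (y - 5)*(y + 2)^2*(y^2 - 1) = (y - 5)*(y - 1)*(y + 2)^2*(y + 1)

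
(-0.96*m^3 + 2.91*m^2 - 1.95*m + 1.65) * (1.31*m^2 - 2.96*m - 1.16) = -1.2576*m^5 + 6.6537*m^4 - 10.0545*m^3 + 4.5579*m^2 - 2.622*m - 1.914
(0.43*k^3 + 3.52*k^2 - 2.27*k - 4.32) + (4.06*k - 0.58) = 0.43*k^3 + 3.52*k^2 + 1.79*k - 4.9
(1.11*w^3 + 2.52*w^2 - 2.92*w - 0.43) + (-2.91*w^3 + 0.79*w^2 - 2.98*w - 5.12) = -1.8*w^3 + 3.31*w^2 - 5.9*w - 5.55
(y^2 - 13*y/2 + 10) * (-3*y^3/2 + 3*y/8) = -3*y^5/2 + 39*y^4/4 - 117*y^3/8 - 39*y^2/16 + 15*y/4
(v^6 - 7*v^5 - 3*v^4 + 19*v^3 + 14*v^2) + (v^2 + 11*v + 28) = v^6 - 7*v^5 - 3*v^4 + 19*v^3 + 15*v^2 + 11*v + 28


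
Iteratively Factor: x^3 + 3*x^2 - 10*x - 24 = (x + 4)*(x^2 - x - 6) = (x + 2)*(x + 4)*(x - 3)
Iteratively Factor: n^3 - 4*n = (n + 2)*(n^2 - 2*n) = (n - 2)*(n + 2)*(n)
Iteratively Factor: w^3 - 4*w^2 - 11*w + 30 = (w - 2)*(w^2 - 2*w - 15) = (w - 2)*(w + 3)*(w - 5)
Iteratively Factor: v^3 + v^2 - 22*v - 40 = (v + 4)*(v^2 - 3*v - 10) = (v + 2)*(v + 4)*(v - 5)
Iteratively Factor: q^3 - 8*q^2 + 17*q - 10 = (q - 1)*(q^2 - 7*q + 10) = (q - 5)*(q - 1)*(q - 2)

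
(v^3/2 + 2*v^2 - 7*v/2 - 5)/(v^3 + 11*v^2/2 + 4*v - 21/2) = (v^3 + 4*v^2 - 7*v - 10)/(2*v^3 + 11*v^2 + 8*v - 21)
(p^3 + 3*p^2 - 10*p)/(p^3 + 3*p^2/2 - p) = 2*(p^2 + 3*p - 10)/(2*p^2 + 3*p - 2)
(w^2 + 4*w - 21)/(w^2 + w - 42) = (w - 3)/(w - 6)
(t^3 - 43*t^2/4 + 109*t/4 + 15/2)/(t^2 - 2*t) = (4*t^3 - 43*t^2 + 109*t + 30)/(4*t*(t - 2))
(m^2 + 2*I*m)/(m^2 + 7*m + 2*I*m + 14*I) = m/(m + 7)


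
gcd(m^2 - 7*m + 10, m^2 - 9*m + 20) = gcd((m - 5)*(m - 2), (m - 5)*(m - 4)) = m - 5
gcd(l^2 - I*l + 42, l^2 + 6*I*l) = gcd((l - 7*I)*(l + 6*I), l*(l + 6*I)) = l + 6*I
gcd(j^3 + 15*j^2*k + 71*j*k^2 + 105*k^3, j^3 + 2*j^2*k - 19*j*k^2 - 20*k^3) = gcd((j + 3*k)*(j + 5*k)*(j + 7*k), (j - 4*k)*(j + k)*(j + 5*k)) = j + 5*k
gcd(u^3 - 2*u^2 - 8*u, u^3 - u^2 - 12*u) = u^2 - 4*u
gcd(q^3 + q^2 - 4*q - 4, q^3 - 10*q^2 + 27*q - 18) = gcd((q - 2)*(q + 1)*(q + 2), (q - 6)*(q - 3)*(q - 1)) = 1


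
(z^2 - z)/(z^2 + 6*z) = (z - 1)/(z + 6)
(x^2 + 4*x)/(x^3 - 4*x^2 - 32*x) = 1/(x - 8)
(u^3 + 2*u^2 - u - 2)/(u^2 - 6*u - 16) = (u^2 - 1)/(u - 8)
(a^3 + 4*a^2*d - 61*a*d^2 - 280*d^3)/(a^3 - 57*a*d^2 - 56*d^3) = (a + 5*d)/(a + d)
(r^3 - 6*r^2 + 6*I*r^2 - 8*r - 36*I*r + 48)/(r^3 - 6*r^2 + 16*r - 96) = (r + 2*I)/(r - 4*I)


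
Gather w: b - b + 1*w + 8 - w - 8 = 0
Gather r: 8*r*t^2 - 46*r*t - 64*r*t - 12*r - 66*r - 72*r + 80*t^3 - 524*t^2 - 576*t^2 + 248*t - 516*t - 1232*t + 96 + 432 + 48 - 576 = r*(8*t^2 - 110*t - 150) + 80*t^3 - 1100*t^2 - 1500*t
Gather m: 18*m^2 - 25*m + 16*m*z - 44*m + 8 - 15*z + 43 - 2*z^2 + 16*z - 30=18*m^2 + m*(16*z - 69) - 2*z^2 + z + 21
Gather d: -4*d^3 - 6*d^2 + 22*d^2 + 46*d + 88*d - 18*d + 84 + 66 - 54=-4*d^3 + 16*d^2 + 116*d + 96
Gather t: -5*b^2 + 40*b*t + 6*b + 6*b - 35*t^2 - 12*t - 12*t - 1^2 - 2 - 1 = -5*b^2 + 12*b - 35*t^2 + t*(40*b - 24) - 4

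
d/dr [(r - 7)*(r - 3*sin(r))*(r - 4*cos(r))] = (7 - r)*(r - 4*cos(r))*(3*cos(r) - 1) + (r - 7)*(r - 3*sin(r))*(4*sin(r) + 1) + (r - 3*sin(r))*(r - 4*cos(r))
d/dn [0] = 0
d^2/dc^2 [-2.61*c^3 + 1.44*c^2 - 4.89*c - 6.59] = 2.88 - 15.66*c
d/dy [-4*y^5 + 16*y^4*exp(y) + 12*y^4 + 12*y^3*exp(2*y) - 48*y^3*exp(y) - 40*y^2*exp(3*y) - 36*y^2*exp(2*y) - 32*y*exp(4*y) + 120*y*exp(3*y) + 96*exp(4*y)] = 16*y^4*exp(y) - 20*y^4 + 24*y^3*exp(2*y) + 16*y^3*exp(y) + 48*y^3 - 120*y^2*exp(3*y) - 36*y^2*exp(2*y) - 144*y^2*exp(y) - 128*y*exp(4*y) + 280*y*exp(3*y) - 72*y*exp(2*y) + 352*exp(4*y) + 120*exp(3*y)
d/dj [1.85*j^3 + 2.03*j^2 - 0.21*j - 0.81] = 5.55*j^2 + 4.06*j - 0.21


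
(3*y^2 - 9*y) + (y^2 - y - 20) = 4*y^2 - 10*y - 20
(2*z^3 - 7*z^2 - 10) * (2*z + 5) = 4*z^4 - 4*z^3 - 35*z^2 - 20*z - 50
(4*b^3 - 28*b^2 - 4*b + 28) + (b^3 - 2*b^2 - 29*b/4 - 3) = 5*b^3 - 30*b^2 - 45*b/4 + 25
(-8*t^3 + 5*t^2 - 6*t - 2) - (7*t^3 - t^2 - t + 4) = -15*t^3 + 6*t^2 - 5*t - 6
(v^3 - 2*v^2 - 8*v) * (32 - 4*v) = -4*v^4 + 40*v^3 - 32*v^2 - 256*v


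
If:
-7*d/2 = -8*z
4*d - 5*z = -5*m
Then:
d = 16*z/7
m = -29*z/35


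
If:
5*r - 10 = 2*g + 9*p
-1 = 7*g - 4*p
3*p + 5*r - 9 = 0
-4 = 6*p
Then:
No Solution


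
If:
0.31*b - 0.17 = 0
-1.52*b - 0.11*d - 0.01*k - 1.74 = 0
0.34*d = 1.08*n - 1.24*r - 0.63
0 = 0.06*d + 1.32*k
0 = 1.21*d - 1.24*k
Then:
No Solution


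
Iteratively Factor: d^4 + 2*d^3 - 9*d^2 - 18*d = (d + 3)*(d^3 - d^2 - 6*d) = d*(d + 3)*(d^2 - d - 6) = d*(d - 3)*(d + 3)*(d + 2)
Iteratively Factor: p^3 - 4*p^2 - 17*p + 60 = (p - 3)*(p^2 - p - 20) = (p - 3)*(p + 4)*(p - 5)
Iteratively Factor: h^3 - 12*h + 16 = (h + 4)*(h^2 - 4*h + 4) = (h - 2)*(h + 4)*(h - 2)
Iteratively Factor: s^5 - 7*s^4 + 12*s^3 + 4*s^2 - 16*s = (s - 2)*(s^4 - 5*s^3 + 2*s^2 + 8*s) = (s - 2)^2*(s^3 - 3*s^2 - 4*s) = (s - 2)^2*(s + 1)*(s^2 - 4*s) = (s - 4)*(s - 2)^2*(s + 1)*(s)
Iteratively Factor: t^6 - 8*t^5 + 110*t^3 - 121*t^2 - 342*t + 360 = (t - 1)*(t^5 - 7*t^4 - 7*t^3 + 103*t^2 - 18*t - 360) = (t - 1)*(t + 2)*(t^4 - 9*t^3 + 11*t^2 + 81*t - 180) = (t - 1)*(t + 2)*(t + 3)*(t^3 - 12*t^2 + 47*t - 60) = (t - 5)*(t - 1)*(t + 2)*(t + 3)*(t^2 - 7*t + 12) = (t - 5)*(t - 3)*(t - 1)*(t + 2)*(t + 3)*(t - 4)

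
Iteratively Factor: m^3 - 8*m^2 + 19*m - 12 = (m - 4)*(m^2 - 4*m + 3) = (m - 4)*(m - 3)*(m - 1)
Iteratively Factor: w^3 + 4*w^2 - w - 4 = (w - 1)*(w^2 + 5*w + 4) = (w - 1)*(w + 4)*(w + 1)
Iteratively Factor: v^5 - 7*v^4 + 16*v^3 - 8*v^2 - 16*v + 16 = (v - 2)*(v^4 - 5*v^3 + 6*v^2 + 4*v - 8) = (v - 2)^2*(v^3 - 3*v^2 + 4) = (v - 2)^3*(v^2 - v - 2) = (v - 2)^4*(v + 1)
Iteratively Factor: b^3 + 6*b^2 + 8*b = (b)*(b^2 + 6*b + 8) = b*(b + 4)*(b + 2)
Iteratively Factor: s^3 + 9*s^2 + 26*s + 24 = (s + 3)*(s^2 + 6*s + 8) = (s + 3)*(s + 4)*(s + 2)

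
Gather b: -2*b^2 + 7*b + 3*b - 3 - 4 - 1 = -2*b^2 + 10*b - 8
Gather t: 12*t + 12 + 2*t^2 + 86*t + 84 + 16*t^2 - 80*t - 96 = 18*t^2 + 18*t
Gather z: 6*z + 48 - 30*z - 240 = -24*z - 192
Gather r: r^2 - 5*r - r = r^2 - 6*r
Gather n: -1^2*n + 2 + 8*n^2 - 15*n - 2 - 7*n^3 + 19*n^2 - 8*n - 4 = -7*n^3 + 27*n^2 - 24*n - 4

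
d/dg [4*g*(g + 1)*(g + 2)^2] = 16*g^3 + 60*g^2 + 64*g + 16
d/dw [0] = 0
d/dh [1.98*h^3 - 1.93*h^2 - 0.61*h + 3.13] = 5.94*h^2 - 3.86*h - 0.61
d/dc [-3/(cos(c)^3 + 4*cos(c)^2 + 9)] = -3*(3*cos(c) + 8)*sin(c)*cos(c)/(cos(c)^3 + 4*cos(c)^2 + 9)^2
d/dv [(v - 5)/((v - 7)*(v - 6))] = (-v^2 + 10*v - 23)/(v^4 - 26*v^3 + 253*v^2 - 1092*v + 1764)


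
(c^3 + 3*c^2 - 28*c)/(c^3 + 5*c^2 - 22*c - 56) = c/(c + 2)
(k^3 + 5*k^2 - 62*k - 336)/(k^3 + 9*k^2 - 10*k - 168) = (k - 8)/(k - 4)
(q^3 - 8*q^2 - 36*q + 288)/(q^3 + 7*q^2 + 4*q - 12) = (q^2 - 14*q + 48)/(q^2 + q - 2)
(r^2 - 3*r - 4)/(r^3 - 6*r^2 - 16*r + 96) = (r + 1)/(r^2 - 2*r - 24)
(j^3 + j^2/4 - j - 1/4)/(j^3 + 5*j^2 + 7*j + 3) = (4*j^2 - 3*j - 1)/(4*(j^2 + 4*j + 3))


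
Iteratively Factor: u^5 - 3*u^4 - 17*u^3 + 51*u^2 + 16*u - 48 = (u + 1)*(u^4 - 4*u^3 - 13*u^2 + 64*u - 48) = (u + 1)*(u + 4)*(u^3 - 8*u^2 + 19*u - 12) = (u - 3)*(u + 1)*(u + 4)*(u^2 - 5*u + 4) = (u - 4)*(u - 3)*(u + 1)*(u + 4)*(u - 1)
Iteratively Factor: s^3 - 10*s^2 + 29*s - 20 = (s - 4)*(s^2 - 6*s + 5) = (s - 5)*(s - 4)*(s - 1)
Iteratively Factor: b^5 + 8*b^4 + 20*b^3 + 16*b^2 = (b + 2)*(b^4 + 6*b^3 + 8*b^2) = b*(b + 2)*(b^3 + 6*b^2 + 8*b) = b*(b + 2)^2*(b^2 + 4*b) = b^2*(b + 2)^2*(b + 4)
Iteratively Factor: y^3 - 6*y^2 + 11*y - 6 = (y - 1)*(y^2 - 5*y + 6) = (y - 2)*(y - 1)*(y - 3)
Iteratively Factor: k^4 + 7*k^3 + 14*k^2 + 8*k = (k + 2)*(k^3 + 5*k^2 + 4*k) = (k + 2)*(k + 4)*(k^2 + k) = (k + 1)*(k + 2)*(k + 4)*(k)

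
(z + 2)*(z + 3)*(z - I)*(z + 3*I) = z^4 + 5*z^3 + 2*I*z^3 + 9*z^2 + 10*I*z^2 + 15*z + 12*I*z + 18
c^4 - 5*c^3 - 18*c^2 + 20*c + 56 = (c - 7)*(c - 2)*(c + 2)^2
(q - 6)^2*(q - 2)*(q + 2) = q^4 - 12*q^3 + 32*q^2 + 48*q - 144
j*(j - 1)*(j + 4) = j^3 + 3*j^2 - 4*j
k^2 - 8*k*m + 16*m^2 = (k - 4*m)^2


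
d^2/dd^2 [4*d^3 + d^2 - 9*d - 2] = 24*d + 2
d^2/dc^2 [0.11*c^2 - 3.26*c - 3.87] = 0.220000000000000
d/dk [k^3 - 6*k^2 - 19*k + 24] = 3*k^2 - 12*k - 19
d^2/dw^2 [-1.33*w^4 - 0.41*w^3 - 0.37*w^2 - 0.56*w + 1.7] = -15.96*w^2 - 2.46*w - 0.74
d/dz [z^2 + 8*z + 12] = 2*z + 8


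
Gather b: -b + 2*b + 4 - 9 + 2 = b - 3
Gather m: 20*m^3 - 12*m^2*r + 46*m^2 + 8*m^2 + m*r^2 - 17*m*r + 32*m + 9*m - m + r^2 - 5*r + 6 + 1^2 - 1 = 20*m^3 + m^2*(54 - 12*r) + m*(r^2 - 17*r + 40) + r^2 - 5*r + 6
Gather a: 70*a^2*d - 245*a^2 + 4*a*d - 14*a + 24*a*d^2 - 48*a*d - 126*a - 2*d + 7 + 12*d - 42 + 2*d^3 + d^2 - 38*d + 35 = a^2*(70*d - 245) + a*(24*d^2 - 44*d - 140) + 2*d^3 + d^2 - 28*d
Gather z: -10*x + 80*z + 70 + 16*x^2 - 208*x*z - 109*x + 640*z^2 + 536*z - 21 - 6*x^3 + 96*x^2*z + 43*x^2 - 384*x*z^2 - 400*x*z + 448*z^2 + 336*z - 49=-6*x^3 + 59*x^2 - 119*x + z^2*(1088 - 384*x) + z*(96*x^2 - 608*x + 952)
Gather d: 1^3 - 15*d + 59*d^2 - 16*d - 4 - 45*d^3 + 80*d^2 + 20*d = -45*d^3 + 139*d^2 - 11*d - 3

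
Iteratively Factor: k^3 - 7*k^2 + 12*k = (k - 4)*(k^2 - 3*k) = (k - 4)*(k - 3)*(k)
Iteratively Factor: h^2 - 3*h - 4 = (h + 1)*(h - 4)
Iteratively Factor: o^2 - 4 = (o + 2)*(o - 2)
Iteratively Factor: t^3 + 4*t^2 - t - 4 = (t - 1)*(t^2 + 5*t + 4) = (t - 1)*(t + 4)*(t + 1)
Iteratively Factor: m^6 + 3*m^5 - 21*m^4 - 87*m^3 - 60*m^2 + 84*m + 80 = (m + 2)*(m^5 + m^4 - 23*m^3 - 41*m^2 + 22*m + 40) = (m + 2)^2*(m^4 - m^3 - 21*m^2 + m + 20) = (m + 2)^2*(m + 4)*(m^3 - 5*m^2 - m + 5) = (m - 5)*(m + 2)^2*(m + 4)*(m^2 - 1) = (m - 5)*(m + 1)*(m + 2)^2*(m + 4)*(m - 1)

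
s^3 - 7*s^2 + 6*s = s*(s - 6)*(s - 1)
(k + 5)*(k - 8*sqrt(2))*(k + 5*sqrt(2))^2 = k^4 + 2*sqrt(2)*k^3 + 5*k^3 - 110*k^2 + 10*sqrt(2)*k^2 - 400*sqrt(2)*k - 550*k - 2000*sqrt(2)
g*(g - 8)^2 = g^3 - 16*g^2 + 64*g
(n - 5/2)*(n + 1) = n^2 - 3*n/2 - 5/2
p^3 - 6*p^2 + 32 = (p - 4)^2*(p + 2)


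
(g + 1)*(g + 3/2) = g^2 + 5*g/2 + 3/2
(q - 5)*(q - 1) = q^2 - 6*q + 5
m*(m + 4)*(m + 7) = m^3 + 11*m^2 + 28*m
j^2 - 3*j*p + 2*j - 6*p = (j + 2)*(j - 3*p)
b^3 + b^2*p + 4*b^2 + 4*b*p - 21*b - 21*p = (b - 3)*(b + 7)*(b + p)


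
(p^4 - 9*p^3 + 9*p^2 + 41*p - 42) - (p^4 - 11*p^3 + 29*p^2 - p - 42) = 2*p^3 - 20*p^2 + 42*p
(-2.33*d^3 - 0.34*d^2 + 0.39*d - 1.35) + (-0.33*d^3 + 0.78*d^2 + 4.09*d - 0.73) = -2.66*d^3 + 0.44*d^2 + 4.48*d - 2.08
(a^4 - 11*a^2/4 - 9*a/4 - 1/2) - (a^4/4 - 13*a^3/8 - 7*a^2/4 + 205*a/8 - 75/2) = 3*a^4/4 + 13*a^3/8 - a^2 - 223*a/8 + 37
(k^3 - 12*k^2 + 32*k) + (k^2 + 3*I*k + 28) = k^3 - 11*k^2 + 32*k + 3*I*k + 28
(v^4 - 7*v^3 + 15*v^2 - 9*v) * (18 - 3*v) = -3*v^5 + 39*v^4 - 171*v^3 + 297*v^2 - 162*v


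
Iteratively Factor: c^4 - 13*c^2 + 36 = (c + 2)*(c^3 - 2*c^2 - 9*c + 18) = (c - 3)*(c + 2)*(c^2 + c - 6) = (c - 3)*(c - 2)*(c + 2)*(c + 3)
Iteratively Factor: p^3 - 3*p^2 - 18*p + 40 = (p - 5)*(p^2 + 2*p - 8) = (p - 5)*(p + 4)*(p - 2)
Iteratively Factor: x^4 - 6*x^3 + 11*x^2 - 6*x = (x - 2)*(x^3 - 4*x^2 + 3*x) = (x - 2)*(x - 1)*(x^2 - 3*x) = x*(x - 2)*(x - 1)*(x - 3)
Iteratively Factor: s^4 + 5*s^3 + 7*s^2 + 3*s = (s + 3)*(s^3 + 2*s^2 + s) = s*(s + 3)*(s^2 + 2*s + 1) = s*(s + 1)*(s + 3)*(s + 1)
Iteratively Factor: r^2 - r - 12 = (r + 3)*(r - 4)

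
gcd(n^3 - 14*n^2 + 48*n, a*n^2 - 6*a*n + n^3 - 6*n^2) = n^2 - 6*n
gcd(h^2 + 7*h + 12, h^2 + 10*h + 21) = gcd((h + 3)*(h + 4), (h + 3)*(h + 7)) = h + 3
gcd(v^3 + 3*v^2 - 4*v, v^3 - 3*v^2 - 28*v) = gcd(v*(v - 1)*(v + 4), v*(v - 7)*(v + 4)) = v^2 + 4*v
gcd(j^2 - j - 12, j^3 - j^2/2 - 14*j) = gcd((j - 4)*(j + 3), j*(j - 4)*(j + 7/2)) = j - 4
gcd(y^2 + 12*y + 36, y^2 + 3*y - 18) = y + 6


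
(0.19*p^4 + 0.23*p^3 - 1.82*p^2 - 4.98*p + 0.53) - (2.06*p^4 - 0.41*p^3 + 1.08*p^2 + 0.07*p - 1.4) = -1.87*p^4 + 0.64*p^3 - 2.9*p^2 - 5.05*p + 1.93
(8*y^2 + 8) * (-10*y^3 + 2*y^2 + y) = -80*y^5 + 16*y^4 - 72*y^3 + 16*y^2 + 8*y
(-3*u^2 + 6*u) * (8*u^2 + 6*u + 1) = -24*u^4 + 30*u^3 + 33*u^2 + 6*u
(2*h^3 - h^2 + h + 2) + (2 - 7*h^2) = 2*h^3 - 8*h^2 + h + 4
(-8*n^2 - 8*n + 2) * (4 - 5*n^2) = 40*n^4 + 40*n^3 - 42*n^2 - 32*n + 8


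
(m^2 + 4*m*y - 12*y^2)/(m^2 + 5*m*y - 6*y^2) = (-m + 2*y)/(-m + y)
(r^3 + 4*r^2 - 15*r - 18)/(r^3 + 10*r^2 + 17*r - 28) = (r^3 + 4*r^2 - 15*r - 18)/(r^3 + 10*r^2 + 17*r - 28)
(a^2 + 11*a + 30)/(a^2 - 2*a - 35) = (a + 6)/(a - 7)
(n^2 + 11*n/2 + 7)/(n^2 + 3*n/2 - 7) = (n + 2)/(n - 2)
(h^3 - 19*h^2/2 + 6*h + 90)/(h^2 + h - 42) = (h^2 - 7*h/2 - 15)/(h + 7)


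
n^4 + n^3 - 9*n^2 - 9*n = n*(n - 3)*(n + 1)*(n + 3)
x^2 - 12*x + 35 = (x - 7)*(x - 5)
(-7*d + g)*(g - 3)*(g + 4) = -7*d*g^2 - 7*d*g + 84*d + g^3 + g^2 - 12*g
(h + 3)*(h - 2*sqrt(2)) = h^2 - 2*sqrt(2)*h + 3*h - 6*sqrt(2)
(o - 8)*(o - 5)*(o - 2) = o^3 - 15*o^2 + 66*o - 80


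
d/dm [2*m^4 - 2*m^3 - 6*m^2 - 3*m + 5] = 8*m^3 - 6*m^2 - 12*m - 3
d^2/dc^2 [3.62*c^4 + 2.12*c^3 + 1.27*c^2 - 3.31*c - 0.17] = 43.44*c^2 + 12.72*c + 2.54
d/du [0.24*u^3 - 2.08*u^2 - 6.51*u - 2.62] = 0.72*u^2 - 4.16*u - 6.51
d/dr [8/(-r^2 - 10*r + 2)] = 16*(r + 5)/(r^2 + 10*r - 2)^2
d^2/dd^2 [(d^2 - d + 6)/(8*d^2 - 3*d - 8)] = 4*(-20*d^3 + 672*d^2 - 312*d + 263)/(512*d^6 - 576*d^5 - 1320*d^4 + 1125*d^3 + 1320*d^2 - 576*d - 512)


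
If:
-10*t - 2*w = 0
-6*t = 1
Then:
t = -1/6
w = 5/6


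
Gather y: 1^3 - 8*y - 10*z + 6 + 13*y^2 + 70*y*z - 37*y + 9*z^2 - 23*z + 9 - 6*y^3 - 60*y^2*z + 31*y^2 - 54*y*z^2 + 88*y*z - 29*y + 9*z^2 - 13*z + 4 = -6*y^3 + y^2*(44 - 60*z) + y*(-54*z^2 + 158*z - 74) + 18*z^2 - 46*z + 20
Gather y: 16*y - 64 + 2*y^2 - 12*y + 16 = 2*y^2 + 4*y - 48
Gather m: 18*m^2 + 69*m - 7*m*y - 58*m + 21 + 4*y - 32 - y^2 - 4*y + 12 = 18*m^2 + m*(11 - 7*y) - y^2 + 1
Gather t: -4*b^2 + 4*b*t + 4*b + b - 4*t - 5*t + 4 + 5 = -4*b^2 + 5*b + t*(4*b - 9) + 9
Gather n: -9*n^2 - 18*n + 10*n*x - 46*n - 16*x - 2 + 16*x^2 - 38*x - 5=-9*n^2 + n*(10*x - 64) + 16*x^2 - 54*x - 7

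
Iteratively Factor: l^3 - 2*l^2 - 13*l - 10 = (l - 5)*(l^2 + 3*l + 2) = (l - 5)*(l + 2)*(l + 1)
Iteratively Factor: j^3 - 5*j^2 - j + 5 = (j + 1)*(j^2 - 6*j + 5) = (j - 1)*(j + 1)*(j - 5)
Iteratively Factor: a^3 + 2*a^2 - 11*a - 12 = (a + 1)*(a^2 + a - 12) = (a - 3)*(a + 1)*(a + 4)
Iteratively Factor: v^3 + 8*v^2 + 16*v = (v + 4)*(v^2 + 4*v) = v*(v + 4)*(v + 4)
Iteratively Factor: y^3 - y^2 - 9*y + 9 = (y - 1)*(y^2 - 9) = (y - 3)*(y - 1)*(y + 3)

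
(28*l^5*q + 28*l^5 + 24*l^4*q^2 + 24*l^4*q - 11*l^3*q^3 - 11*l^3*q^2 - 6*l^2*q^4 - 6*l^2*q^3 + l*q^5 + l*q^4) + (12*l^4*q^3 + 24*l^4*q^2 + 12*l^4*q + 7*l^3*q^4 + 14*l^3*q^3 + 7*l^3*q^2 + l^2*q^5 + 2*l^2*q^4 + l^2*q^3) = 28*l^5*q + 28*l^5 + 12*l^4*q^3 + 48*l^4*q^2 + 36*l^4*q + 7*l^3*q^4 + 3*l^3*q^3 - 4*l^3*q^2 + l^2*q^5 - 4*l^2*q^4 - 5*l^2*q^3 + l*q^5 + l*q^4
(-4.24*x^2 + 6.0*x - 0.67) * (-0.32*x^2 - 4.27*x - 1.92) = 1.3568*x^4 + 16.1848*x^3 - 17.2648*x^2 - 8.6591*x + 1.2864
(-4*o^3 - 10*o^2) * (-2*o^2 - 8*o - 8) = 8*o^5 + 52*o^4 + 112*o^3 + 80*o^2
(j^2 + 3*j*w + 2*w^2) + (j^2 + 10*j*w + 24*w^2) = 2*j^2 + 13*j*w + 26*w^2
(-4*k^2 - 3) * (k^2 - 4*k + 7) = -4*k^4 + 16*k^3 - 31*k^2 + 12*k - 21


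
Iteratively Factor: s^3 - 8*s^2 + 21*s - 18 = (s - 3)*(s^2 - 5*s + 6) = (s - 3)^2*(s - 2)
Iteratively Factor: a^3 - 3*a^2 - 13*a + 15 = (a - 1)*(a^2 - 2*a - 15) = (a - 5)*(a - 1)*(a + 3)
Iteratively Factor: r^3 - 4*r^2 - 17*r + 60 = (r - 5)*(r^2 + r - 12) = (r - 5)*(r - 3)*(r + 4)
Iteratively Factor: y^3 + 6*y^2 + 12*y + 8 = (y + 2)*(y^2 + 4*y + 4) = (y + 2)^2*(y + 2)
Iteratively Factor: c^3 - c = (c - 1)*(c^2 + c) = c*(c - 1)*(c + 1)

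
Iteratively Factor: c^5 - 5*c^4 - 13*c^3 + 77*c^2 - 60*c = (c)*(c^4 - 5*c^3 - 13*c^2 + 77*c - 60) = c*(c - 1)*(c^3 - 4*c^2 - 17*c + 60) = c*(c - 3)*(c - 1)*(c^2 - c - 20) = c*(c - 5)*(c - 3)*(c - 1)*(c + 4)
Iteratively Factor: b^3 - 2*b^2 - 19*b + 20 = (b - 1)*(b^2 - b - 20) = (b - 1)*(b + 4)*(b - 5)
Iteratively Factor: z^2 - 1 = (z - 1)*(z + 1)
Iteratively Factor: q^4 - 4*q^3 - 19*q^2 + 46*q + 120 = (q + 2)*(q^3 - 6*q^2 - 7*q + 60) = (q - 5)*(q + 2)*(q^2 - q - 12) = (q - 5)*(q - 4)*(q + 2)*(q + 3)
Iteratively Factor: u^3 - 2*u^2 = (u)*(u^2 - 2*u) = u*(u - 2)*(u)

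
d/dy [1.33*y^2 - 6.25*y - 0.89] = 2.66*y - 6.25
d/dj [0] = 0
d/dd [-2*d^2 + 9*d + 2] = 9 - 4*d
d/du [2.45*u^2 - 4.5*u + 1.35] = 4.9*u - 4.5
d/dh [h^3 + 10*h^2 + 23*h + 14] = 3*h^2 + 20*h + 23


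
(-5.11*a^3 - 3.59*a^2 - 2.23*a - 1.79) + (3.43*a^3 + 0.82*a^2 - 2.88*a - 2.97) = -1.68*a^3 - 2.77*a^2 - 5.11*a - 4.76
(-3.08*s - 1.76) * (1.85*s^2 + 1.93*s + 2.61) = -5.698*s^3 - 9.2004*s^2 - 11.4356*s - 4.5936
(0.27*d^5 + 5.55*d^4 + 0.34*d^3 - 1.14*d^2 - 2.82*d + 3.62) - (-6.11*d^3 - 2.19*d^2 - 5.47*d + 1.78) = 0.27*d^5 + 5.55*d^4 + 6.45*d^3 + 1.05*d^2 + 2.65*d + 1.84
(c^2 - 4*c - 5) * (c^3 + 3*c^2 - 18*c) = c^5 - c^4 - 35*c^3 + 57*c^2 + 90*c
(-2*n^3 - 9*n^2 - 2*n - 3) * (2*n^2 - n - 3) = -4*n^5 - 16*n^4 + 11*n^3 + 23*n^2 + 9*n + 9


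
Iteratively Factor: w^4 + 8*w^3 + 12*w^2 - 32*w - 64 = (w + 4)*(w^3 + 4*w^2 - 4*w - 16) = (w + 4)^2*(w^2 - 4) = (w - 2)*(w + 4)^2*(w + 2)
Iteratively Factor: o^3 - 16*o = (o + 4)*(o^2 - 4*o) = (o - 4)*(o + 4)*(o)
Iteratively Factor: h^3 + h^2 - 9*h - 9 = (h + 1)*(h^2 - 9) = (h + 1)*(h + 3)*(h - 3)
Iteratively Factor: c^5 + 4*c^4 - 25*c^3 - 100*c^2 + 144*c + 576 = (c - 4)*(c^4 + 8*c^3 + 7*c^2 - 72*c - 144) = (c - 4)*(c - 3)*(c^3 + 11*c^2 + 40*c + 48) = (c - 4)*(c - 3)*(c + 4)*(c^2 + 7*c + 12) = (c - 4)*(c - 3)*(c + 3)*(c + 4)*(c + 4)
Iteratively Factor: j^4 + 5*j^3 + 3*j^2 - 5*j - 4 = (j + 1)*(j^3 + 4*j^2 - j - 4) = (j - 1)*(j + 1)*(j^2 + 5*j + 4) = (j - 1)*(j + 1)*(j + 4)*(j + 1)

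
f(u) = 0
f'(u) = 0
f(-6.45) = 0.00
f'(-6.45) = 0.00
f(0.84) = 0.00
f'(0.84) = 0.00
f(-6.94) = 0.00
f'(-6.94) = 0.00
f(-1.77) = 0.00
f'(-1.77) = 0.00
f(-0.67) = 0.00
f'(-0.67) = 0.00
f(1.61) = 0.00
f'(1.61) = 0.00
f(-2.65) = 0.00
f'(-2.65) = 0.00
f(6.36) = 0.00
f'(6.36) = 0.00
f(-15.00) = 0.00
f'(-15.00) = 0.00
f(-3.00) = 0.00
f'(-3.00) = 0.00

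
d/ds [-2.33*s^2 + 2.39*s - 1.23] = 2.39 - 4.66*s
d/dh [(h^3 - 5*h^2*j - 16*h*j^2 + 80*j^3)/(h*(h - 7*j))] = (h^4 - 14*h^3*j + 51*h^2*j^2 - 160*h*j^3 + 560*j^4)/(h^2*(h^2 - 14*h*j + 49*j^2))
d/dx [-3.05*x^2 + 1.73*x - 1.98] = 1.73 - 6.1*x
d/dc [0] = 0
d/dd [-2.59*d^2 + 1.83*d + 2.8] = 1.83 - 5.18*d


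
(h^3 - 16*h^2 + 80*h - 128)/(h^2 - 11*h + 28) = (h^2 - 12*h + 32)/(h - 7)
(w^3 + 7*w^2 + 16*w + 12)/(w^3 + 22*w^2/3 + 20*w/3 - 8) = 3*(w^2 + 5*w + 6)/(3*w^2 + 16*w - 12)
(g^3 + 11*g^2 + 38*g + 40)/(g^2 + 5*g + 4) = (g^2 + 7*g + 10)/(g + 1)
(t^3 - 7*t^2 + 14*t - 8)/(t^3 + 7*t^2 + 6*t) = (t^3 - 7*t^2 + 14*t - 8)/(t*(t^2 + 7*t + 6))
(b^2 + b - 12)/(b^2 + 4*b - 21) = (b + 4)/(b + 7)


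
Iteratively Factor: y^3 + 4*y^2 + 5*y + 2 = (y + 2)*(y^2 + 2*y + 1) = (y + 1)*(y + 2)*(y + 1)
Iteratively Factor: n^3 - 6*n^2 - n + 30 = (n - 5)*(n^2 - n - 6) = (n - 5)*(n + 2)*(n - 3)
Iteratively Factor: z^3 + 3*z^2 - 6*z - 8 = (z + 4)*(z^2 - z - 2) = (z - 2)*(z + 4)*(z + 1)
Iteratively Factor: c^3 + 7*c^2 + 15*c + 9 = (c + 3)*(c^2 + 4*c + 3) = (c + 1)*(c + 3)*(c + 3)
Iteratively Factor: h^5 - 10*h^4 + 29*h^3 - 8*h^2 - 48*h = (h - 4)*(h^4 - 6*h^3 + 5*h^2 + 12*h) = (h - 4)*(h - 3)*(h^3 - 3*h^2 - 4*h) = (h - 4)*(h - 3)*(h + 1)*(h^2 - 4*h) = (h - 4)^2*(h - 3)*(h + 1)*(h)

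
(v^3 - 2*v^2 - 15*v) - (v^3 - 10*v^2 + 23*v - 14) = 8*v^2 - 38*v + 14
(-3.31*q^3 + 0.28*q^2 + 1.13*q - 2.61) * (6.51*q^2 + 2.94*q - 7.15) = -21.5481*q^5 - 7.9086*q^4 + 31.846*q^3 - 15.6709*q^2 - 15.7529*q + 18.6615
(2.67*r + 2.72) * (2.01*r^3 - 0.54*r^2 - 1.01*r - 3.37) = 5.3667*r^4 + 4.0254*r^3 - 4.1655*r^2 - 11.7451*r - 9.1664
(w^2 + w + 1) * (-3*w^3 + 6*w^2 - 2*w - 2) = -3*w^5 + 3*w^4 + w^3 + 2*w^2 - 4*w - 2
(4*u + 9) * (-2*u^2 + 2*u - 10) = -8*u^3 - 10*u^2 - 22*u - 90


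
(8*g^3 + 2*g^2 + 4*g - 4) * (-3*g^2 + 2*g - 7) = -24*g^5 + 10*g^4 - 64*g^3 + 6*g^2 - 36*g + 28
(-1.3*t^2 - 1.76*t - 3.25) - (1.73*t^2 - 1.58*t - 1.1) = -3.03*t^2 - 0.18*t - 2.15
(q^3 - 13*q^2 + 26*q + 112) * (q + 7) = q^4 - 6*q^3 - 65*q^2 + 294*q + 784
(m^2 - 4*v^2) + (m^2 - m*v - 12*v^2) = 2*m^2 - m*v - 16*v^2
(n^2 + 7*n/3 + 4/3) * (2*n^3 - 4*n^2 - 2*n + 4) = 2*n^5 + 2*n^4/3 - 26*n^3/3 - 6*n^2 + 20*n/3 + 16/3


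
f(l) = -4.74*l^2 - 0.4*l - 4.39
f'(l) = -9.48*l - 0.4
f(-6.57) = -206.36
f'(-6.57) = 61.88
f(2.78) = -42.13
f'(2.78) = -26.75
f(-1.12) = -9.89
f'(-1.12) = 10.22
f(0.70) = -6.99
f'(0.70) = -7.04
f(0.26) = -4.81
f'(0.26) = -2.86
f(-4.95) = -118.55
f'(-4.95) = 46.53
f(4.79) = -115.06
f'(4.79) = -45.81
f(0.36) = -5.15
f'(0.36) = -3.81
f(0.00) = -4.39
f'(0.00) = -0.40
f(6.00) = -177.43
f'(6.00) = -57.28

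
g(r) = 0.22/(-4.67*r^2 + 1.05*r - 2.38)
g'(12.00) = 0.00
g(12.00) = -0.00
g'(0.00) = -0.04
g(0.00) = -0.09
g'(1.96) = 0.01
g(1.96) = -0.01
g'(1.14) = 0.04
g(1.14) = -0.03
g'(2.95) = 0.00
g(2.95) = -0.01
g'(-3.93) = -0.00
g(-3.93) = -0.00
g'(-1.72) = -0.01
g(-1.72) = -0.01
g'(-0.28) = -0.09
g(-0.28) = -0.07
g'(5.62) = 0.00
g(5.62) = -0.00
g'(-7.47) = -0.00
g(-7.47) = -0.00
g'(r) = 0.22*(9.34*r - 1.05)/(-4.67*r^2 + 1.05*r - 2.38)^2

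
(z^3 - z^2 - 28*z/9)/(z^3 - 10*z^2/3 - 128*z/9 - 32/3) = z*(3*z - 7)/(3*z^2 - 14*z - 24)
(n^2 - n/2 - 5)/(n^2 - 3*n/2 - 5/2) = (n + 2)/(n + 1)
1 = 1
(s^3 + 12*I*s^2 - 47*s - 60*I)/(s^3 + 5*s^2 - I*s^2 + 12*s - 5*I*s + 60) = (s^2 + 9*I*s - 20)/(s^2 + s*(5 - 4*I) - 20*I)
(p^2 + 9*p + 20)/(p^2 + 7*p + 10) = (p + 4)/(p + 2)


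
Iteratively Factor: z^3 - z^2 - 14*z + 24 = (z + 4)*(z^2 - 5*z + 6) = (z - 3)*(z + 4)*(z - 2)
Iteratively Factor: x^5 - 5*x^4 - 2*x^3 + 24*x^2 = (x - 3)*(x^4 - 2*x^3 - 8*x^2) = (x - 4)*(x - 3)*(x^3 + 2*x^2) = (x - 4)*(x - 3)*(x + 2)*(x^2) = x*(x - 4)*(x - 3)*(x + 2)*(x)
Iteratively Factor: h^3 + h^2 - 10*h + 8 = (h - 1)*(h^2 + 2*h - 8) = (h - 1)*(h + 4)*(h - 2)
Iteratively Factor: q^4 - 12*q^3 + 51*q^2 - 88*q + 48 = (q - 3)*(q^3 - 9*q^2 + 24*q - 16) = (q - 4)*(q - 3)*(q^2 - 5*q + 4) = (q - 4)*(q - 3)*(q - 1)*(q - 4)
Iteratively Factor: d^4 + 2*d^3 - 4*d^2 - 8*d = (d + 2)*(d^3 - 4*d) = (d - 2)*(d + 2)*(d^2 + 2*d) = (d - 2)*(d + 2)^2*(d)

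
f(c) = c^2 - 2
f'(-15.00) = -30.00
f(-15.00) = 223.00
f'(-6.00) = -12.00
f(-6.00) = 34.00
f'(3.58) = 7.16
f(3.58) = 10.82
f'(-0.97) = -1.94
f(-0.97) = -1.06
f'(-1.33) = -2.66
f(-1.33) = -0.23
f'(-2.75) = -5.50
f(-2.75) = 5.56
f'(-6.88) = -13.76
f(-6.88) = 45.33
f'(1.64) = 3.28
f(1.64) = 0.69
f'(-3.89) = -7.78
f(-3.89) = 13.13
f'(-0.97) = -1.94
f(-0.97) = -1.06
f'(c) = 2*c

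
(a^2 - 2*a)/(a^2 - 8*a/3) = 3*(a - 2)/(3*a - 8)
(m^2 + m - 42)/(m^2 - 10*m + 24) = (m + 7)/(m - 4)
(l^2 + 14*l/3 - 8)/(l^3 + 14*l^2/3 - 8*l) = 1/l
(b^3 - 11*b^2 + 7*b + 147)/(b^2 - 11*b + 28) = (b^2 - 4*b - 21)/(b - 4)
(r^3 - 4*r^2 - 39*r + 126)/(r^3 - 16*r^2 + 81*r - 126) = (r + 6)/(r - 6)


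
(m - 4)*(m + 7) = m^2 + 3*m - 28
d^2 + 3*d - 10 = (d - 2)*(d + 5)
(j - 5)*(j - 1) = j^2 - 6*j + 5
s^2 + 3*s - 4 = (s - 1)*(s + 4)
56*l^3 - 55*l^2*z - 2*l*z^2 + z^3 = (-8*l + z)*(-l + z)*(7*l + z)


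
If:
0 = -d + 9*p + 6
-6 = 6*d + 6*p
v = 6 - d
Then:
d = -3/10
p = -7/10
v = 63/10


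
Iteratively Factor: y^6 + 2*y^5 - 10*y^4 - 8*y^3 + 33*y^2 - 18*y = (y - 1)*(y^5 + 3*y^4 - 7*y^3 - 15*y^2 + 18*y) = (y - 2)*(y - 1)*(y^4 + 5*y^3 + 3*y^2 - 9*y) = y*(y - 2)*(y - 1)*(y^3 + 5*y^2 + 3*y - 9) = y*(y - 2)*(y - 1)*(y + 3)*(y^2 + 2*y - 3) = y*(y - 2)*(y - 1)*(y + 3)^2*(y - 1)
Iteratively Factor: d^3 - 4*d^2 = (d)*(d^2 - 4*d) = d*(d - 4)*(d)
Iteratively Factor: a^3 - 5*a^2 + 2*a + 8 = (a - 4)*(a^2 - a - 2) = (a - 4)*(a - 2)*(a + 1)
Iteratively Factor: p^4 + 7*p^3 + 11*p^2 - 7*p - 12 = (p + 3)*(p^3 + 4*p^2 - p - 4) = (p + 1)*(p + 3)*(p^2 + 3*p - 4) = (p + 1)*(p + 3)*(p + 4)*(p - 1)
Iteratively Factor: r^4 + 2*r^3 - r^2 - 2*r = (r + 1)*(r^3 + r^2 - 2*r) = (r - 1)*(r + 1)*(r^2 + 2*r) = (r - 1)*(r + 1)*(r + 2)*(r)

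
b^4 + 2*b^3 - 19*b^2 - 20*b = b*(b - 4)*(b + 1)*(b + 5)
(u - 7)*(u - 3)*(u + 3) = u^3 - 7*u^2 - 9*u + 63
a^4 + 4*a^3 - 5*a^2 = a^2*(a - 1)*(a + 5)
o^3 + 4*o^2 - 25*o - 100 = (o - 5)*(o + 4)*(o + 5)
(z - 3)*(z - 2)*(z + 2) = z^3 - 3*z^2 - 4*z + 12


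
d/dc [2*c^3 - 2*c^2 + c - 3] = 6*c^2 - 4*c + 1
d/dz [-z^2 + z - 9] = 1 - 2*z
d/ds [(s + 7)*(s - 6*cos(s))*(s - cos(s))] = (s + 7)*(s - 6*cos(s))*(sin(s) + 1) + (s + 7)*(s - cos(s))*(6*sin(s) + 1) + (s - 6*cos(s))*(s - cos(s))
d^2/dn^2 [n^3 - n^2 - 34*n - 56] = 6*n - 2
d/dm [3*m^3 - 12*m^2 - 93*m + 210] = 9*m^2 - 24*m - 93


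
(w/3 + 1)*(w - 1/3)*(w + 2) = w^3/3 + 14*w^2/9 + 13*w/9 - 2/3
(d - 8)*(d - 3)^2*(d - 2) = d^4 - 16*d^3 + 85*d^2 - 186*d + 144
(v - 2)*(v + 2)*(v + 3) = v^3 + 3*v^2 - 4*v - 12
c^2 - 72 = (c - 6*sqrt(2))*(c + 6*sqrt(2))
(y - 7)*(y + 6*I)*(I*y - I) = I*y^3 - 6*y^2 - 8*I*y^2 + 48*y + 7*I*y - 42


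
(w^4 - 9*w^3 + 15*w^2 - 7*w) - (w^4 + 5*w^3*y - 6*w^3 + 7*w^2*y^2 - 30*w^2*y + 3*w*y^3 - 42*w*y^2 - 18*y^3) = -5*w^3*y - 3*w^3 - 7*w^2*y^2 + 30*w^2*y + 15*w^2 - 3*w*y^3 + 42*w*y^2 - 7*w + 18*y^3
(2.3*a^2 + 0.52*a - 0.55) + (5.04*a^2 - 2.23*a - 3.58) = 7.34*a^2 - 1.71*a - 4.13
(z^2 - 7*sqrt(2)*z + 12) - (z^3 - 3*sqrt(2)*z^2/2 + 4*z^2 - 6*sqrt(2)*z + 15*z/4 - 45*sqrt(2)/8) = -z^3 - 3*z^2 + 3*sqrt(2)*z^2/2 - 15*z/4 - sqrt(2)*z + 45*sqrt(2)/8 + 12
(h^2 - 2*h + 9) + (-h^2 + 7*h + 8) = 5*h + 17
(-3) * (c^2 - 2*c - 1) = -3*c^2 + 6*c + 3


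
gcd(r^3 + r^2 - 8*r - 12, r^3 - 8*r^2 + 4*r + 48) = r + 2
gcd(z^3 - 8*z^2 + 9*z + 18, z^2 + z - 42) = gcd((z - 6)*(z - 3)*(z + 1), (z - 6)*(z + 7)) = z - 6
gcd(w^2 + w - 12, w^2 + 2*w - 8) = w + 4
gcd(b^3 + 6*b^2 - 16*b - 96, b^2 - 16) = b^2 - 16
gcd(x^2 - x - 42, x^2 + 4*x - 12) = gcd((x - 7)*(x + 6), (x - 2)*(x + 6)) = x + 6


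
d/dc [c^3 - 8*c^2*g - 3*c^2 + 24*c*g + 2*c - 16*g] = 3*c^2 - 16*c*g - 6*c + 24*g + 2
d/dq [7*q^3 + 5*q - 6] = 21*q^2 + 5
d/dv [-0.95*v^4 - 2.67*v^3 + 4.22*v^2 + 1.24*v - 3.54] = -3.8*v^3 - 8.01*v^2 + 8.44*v + 1.24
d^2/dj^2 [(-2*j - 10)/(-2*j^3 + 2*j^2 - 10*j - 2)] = 2*((j + 5)*(3*j^2 - 2*j + 5)^2 + (-3*j^2 + 2*j - (j + 5)*(3*j - 1) - 5)*(j^3 - j^2 + 5*j + 1))/(j^3 - j^2 + 5*j + 1)^3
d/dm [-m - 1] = -1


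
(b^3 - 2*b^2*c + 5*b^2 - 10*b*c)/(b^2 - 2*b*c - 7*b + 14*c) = b*(b + 5)/(b - 7)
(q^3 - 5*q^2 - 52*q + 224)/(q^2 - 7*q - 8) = (q^2 + 3*q - 28)/(q + 1)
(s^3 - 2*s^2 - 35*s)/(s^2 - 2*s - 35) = s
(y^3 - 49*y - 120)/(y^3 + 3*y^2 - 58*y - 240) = (y + 3)/(y + 6)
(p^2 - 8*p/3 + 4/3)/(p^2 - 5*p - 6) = (-3*p^2 + 8*p - 4)/(3*(-p^2 + 5*p + 6))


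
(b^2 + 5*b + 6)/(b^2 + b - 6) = (b + 2)/(b - 2)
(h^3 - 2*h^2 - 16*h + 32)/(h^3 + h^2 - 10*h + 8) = (h - 4)/(h - 1)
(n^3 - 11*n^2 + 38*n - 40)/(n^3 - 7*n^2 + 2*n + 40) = (n - 2)/(n + 2)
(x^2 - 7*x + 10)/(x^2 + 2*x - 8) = (x - 5)/(x + 4)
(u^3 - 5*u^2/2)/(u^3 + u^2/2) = (2*u - 5)/(2*u + 1)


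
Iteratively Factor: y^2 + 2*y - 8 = (y - 2)*(y + 4)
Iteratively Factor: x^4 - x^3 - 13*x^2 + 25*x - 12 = (x - 3)*(x^3 + 2*x^2 - 7*x + 4) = (x - 3)*(x + 4)*(x^2 - 2*x + 1) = (x - 3)*(x - 1)*(x + 4)*(x - 1)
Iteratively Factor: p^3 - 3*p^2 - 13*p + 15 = (p - 5)*(p^2 + 2*p - 3) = (p - 5)*(p + 3)*(p - 1)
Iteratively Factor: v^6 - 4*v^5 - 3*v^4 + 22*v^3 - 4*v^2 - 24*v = (v - 2)*(v^5 - 2*v^4 - 7*v^3 + 8*v^2 + 12*v) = (v - 2)*(v + 1)*(v^4 - 3*v^3 - 4*v^2 + 12*v) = (v - 3)*(v - 2)*(v + 1)*(v^3 - 4*v) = (v - 3)*(v - 2)^2*(v + 1)*(v^2 + 2*v) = v*(v - 3)*(v - 2)^2*(v + 1)*(v + 2)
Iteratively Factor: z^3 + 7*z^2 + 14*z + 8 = (z + 1)*(z^2 + 6*z + 8) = (z + 1)*(z + 4)*(z + 2)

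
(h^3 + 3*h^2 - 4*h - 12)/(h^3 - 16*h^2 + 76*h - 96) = (h^2 + 5*h + 6)/(h^2 - 14*h + 48)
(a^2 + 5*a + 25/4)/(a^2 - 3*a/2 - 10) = (a + 5/2)/(a - 4)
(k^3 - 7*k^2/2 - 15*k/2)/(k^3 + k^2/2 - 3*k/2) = (k - 5)/(k - 1)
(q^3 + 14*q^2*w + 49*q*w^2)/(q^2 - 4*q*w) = (q^2 + 14*q*w + 49*w^2)/(q - 4*w)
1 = 1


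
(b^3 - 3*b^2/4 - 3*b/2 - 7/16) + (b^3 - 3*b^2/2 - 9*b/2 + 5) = 2*b^3 - 9*b^2/4 - 6*b + 73/16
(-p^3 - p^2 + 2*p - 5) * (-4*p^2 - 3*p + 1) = 4*p^5 + 7*p^4 - 6*p^3 + 13*p^2 + 17*p - 5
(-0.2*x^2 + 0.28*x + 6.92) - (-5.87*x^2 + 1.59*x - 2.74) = 5.67*x^2 - 1.31*x + 9.66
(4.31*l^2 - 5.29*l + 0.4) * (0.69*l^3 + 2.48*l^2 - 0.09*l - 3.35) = 2.9739*l^5 + 7.0387*l^4 - 13.2311*l^3 - 12.9704*l^2 + 17.6855*l - 1.34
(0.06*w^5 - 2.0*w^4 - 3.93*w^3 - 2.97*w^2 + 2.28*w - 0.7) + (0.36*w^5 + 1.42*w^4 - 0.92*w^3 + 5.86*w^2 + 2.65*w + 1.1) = 0.42*w^5 - 0.58*w^4 - 4.85*w^3 + 2.89*w^2 + 4.93*w + 0.4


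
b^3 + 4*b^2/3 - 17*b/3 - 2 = (b - 2)*(b + 1/3)*(b + 3)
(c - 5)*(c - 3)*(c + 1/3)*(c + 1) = c^4 - 20*c^3/3 + 14*c^2/3 + 52*c/3 + 5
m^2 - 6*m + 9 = (m - 3)^2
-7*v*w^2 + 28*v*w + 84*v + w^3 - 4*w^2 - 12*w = (-7*v + w)*(w - 6)*(w + 2)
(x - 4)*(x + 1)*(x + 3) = x^3 - 13*x - 12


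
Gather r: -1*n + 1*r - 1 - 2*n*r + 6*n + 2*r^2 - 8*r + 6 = 5*n + 2*r^2 + r*(-2*n - 7) + 5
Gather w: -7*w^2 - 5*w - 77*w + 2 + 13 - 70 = -7*w^2 - 82*w - 55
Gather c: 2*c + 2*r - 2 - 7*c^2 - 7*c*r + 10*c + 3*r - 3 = -7*c^2 + c*(12 - 7*r) + 5*r - 5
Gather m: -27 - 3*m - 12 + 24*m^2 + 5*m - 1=24*m^2 + 2*m - 40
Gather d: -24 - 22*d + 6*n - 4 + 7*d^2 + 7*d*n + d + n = 7*d^2 + d*(7*n - 21) + 7*n - 28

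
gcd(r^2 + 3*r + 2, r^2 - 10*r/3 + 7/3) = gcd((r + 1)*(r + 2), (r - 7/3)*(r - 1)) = 1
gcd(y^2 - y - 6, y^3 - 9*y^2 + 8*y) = 1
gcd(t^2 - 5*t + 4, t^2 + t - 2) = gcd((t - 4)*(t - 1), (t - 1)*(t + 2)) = t - 1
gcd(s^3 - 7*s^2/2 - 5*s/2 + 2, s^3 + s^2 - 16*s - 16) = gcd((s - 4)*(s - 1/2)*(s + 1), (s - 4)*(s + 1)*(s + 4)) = s^2 - 3*s - 4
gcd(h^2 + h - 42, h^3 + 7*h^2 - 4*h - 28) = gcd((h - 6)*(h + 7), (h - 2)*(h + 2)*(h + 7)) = h + 7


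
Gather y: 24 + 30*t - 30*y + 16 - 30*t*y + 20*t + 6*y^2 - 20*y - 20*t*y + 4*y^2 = 50*t + 10*y^2 + y*(-50*t - 50) + 40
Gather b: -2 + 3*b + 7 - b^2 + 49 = -b^2 + 3*b + 54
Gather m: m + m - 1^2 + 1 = 2*m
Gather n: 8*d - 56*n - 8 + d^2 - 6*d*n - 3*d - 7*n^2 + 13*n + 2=d^2 + 5*d - 7*n^2 + n*(-6*d - 43) - 6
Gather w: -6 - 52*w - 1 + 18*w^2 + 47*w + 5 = 18*w^2 - 5*w - 2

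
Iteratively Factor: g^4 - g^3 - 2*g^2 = (g + 1)*(g^3 - 2*g^2) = g*(g + 1)*(g^2 - 2*g) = g*(g - 2)*(g + 1)*(g)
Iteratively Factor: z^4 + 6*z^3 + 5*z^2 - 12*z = (z + 4)*(z^3 + 2*z^2 - 3*z) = (z - 1)*(z + 4)*(z^2 + 3*z) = z*(z - 1)*(z + 4)*(z + 3)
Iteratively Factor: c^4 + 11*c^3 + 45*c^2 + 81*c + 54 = (c + 3)*(c^3 + 8*c^2 + 21*c + 18) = (c + 3)^2*(c^2 + 5*c + 6) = (c + 2)*(c + 3)^2*(c + 3)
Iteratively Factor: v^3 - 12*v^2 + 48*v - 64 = (v - 4)*(v^2 - 8*v + 16) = (v - 4)^2*(v - 4)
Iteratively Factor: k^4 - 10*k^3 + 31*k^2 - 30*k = (k - 3)*(k^3 - 7*k^2 + 10*k) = (k - 5)*(k - 3)*(k^2 - 2*k) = k*(k - 5)*(k - 3)*(k - 2)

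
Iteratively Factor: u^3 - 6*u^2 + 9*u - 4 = (u - 1)*(u^2 - 5*u + 4) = (u - 1)^2*(u - 4)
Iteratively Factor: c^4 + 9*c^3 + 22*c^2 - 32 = (c - 1)*(c^3 + 10*c^2 + 32*c + 32) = (c - 1)*(c + 4)*(c^2 + 6*c + 8) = (c - 1)*(c + 2)*(c + 4)*(c + 4)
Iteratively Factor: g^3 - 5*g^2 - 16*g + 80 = (g - 4)*(g^2 - g - 20) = (g - 5)*(g - 4)*(g + 4)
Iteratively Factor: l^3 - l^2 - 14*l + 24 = (l - 3)*(l^2 + 2*l - 8) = (l - 3)*(l + 4)*(l - 2)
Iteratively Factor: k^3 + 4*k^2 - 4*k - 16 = (k + 2)*(k^2 + 2*k - 8) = (k - 2)*(k + 2)*(k + 4)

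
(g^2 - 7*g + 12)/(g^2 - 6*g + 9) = (g - 4)/(g - 3)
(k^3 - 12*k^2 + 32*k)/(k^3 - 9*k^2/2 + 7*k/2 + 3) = 2*k*(k^2 - 12*k + 32)/(2*k^3 - 9*k^2 + 7*k + 6)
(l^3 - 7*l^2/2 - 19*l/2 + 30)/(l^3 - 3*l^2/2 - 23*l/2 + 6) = (2*l - 5)/(2*l - 1)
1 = 1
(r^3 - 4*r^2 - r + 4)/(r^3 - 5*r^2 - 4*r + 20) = (r^3 - 4*r^2 - r + 4)/(r^3 - 5*r^2 - 4*r + 20)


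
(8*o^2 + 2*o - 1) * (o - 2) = 8*o^3 - 14*o^2 - 5*o + 2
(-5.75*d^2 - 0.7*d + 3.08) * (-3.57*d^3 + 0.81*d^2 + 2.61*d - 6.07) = 20.5275*d^5 - 2.1585*d^4 - 26.5701*d^3 + 35.5703*d^2 + 12.2878*d - 18.6956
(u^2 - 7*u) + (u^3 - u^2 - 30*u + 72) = u^3 - 37*u + 72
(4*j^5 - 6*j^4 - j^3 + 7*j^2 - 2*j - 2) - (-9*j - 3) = 4*j^5 - 6*j^4 - j^3 + 7*j^2 + 7*j + 1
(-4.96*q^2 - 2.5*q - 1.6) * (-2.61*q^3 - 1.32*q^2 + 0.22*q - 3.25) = 12.9456*q^5 + 13.0722*q^4 + 6.3848*q^3 + 17.682*q^2 + 7.773*q + 5.2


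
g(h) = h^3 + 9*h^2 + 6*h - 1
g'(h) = 3*h^2 + 18*h + 6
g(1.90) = 49.75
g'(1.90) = 51.03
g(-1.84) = 12.20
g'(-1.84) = -16.96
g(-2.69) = 28.52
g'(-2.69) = -20.71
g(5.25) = 423.27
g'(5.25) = 183.19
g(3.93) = 222.28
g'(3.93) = 123.07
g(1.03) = 15.82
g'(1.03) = 27.72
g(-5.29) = 71.08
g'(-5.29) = -5.27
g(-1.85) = 12.37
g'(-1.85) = -17.03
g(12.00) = 3095.00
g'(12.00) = 654.00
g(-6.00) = 71.00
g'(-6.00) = 6.00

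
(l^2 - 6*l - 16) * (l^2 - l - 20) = l^4 - 7*l^3 - 30*l^2 + 136*l + 320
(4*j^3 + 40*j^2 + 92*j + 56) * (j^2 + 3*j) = 4*j^5 + 52*j^4 + 212*j^3 + 332*j^2 + 168*j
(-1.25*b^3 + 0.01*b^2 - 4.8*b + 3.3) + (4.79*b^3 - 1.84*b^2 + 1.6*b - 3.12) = 3.54*b^3 - 1.83*b^2 - 3.2*b + 0.18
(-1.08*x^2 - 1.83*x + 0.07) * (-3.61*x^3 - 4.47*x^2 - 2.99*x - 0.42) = 3.8988*x^5 + 11.4339*x^4 + 11.1566*x^3 + 5.6124*x^2 + 0.5593*x - 0.0294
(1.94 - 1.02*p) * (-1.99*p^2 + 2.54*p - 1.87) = 2.0298*p^3 - 6.4514*p^2 + 6.835*p - 3.6278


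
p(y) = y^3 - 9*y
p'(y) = 3*y^2 - 9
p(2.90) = -1.71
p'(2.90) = 16.23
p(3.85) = 22.42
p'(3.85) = 35.47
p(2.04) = -9.87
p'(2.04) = 3.48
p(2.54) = -6.47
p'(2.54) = 10.35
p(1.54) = -10.21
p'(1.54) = -1.89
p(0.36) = -3.19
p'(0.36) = -8.61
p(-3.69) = -17.03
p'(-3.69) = 31.85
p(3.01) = 0.18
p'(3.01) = 18.18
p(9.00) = 648.00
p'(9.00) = 234.00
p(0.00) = 0.00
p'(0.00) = -9.00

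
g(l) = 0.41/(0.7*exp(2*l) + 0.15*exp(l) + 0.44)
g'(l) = 0.41*(-1.4*exp(2*l) - 0.15*exp(l))/(0.7*exp(2*l) + 0.15*exp(l) + 0.44)^2 = (-0.574*exp(l) - 0.0615)*exp(l)/(0.7*exp(2*l) + 0.15*exp(l) + 0.44)^2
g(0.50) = 0.16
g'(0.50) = -0.25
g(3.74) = 0.00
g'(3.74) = -0.00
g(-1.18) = 0.74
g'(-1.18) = -0.24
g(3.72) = 0.00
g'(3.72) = -0.00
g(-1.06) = 0.71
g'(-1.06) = -0.27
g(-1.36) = 0.78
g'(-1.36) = -0.19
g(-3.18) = 0.92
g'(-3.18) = -0.02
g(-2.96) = 0.91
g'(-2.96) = -0.02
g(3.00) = 0.00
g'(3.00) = 0.00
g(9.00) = 0.00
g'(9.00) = 0.00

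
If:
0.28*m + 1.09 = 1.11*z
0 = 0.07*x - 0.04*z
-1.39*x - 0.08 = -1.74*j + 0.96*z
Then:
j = 1.00821018062397*z + 0.0459770114942529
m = 3.96428571428571*z - 3.89285714285714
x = 0.571428571428571*z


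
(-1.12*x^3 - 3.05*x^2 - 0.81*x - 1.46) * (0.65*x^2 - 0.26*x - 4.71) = -0.728*x^5 - 1.6913*x^4 + 5.5417*x^3 + 13.6271*x^2 + 4.1947*x + 6.8766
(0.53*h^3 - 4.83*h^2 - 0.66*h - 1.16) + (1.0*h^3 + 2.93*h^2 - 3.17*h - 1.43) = 1.53*h^3 - 1.9*h^2 - 3.83*h - 2.59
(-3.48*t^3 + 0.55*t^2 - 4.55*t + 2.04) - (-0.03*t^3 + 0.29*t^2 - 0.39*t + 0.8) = -3.45*t^3 + 0.26*t^2 - 4.16*t + 1.24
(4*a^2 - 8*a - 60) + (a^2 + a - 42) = 5*a^2 - 7*a - 102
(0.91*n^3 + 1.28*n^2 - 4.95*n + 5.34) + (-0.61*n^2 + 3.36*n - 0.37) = 0.91*n^3 + 0.67*n^2 - 1.59*n + 4.97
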